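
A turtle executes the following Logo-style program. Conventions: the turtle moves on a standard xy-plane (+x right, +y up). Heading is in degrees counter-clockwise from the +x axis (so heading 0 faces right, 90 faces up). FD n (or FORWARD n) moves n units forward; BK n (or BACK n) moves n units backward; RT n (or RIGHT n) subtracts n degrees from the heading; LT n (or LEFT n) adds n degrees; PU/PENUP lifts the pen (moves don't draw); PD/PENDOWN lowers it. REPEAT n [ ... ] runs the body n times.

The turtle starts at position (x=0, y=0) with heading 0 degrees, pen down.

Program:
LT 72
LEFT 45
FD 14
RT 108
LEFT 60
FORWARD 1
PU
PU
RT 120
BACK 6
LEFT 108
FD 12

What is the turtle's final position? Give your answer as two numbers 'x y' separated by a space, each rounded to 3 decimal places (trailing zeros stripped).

Answer: -3.238 28.135

Derivation:
Executing turtle program step by step:
Start: pos=(0,0), heading=0, pen down
LT 72: heading 0 -> 72
LT 45: heading 72 -> 117
FD 14: (0,0) -> (-6.356,12.474) [heading=117, draw]
RT 108: heading 117 -> 9
LT 60: heading 9 -> 69
FD 1: (-6.356,12.474) -> (-5.997,13.408) [heading=69, draw]
PU: pen up
PU: pen up
RT 120: heading 69 -> 309
BK 6: (-5.997,13.408) -> (-9.773,18.071) [heading=309, move]
LT 108: heading 309 -> 57
FD 12: (-9.773,18.071) -> (-3.238,28.135) [heading=57, move]
Final: pos=(-3.238,28.135), heading=57, 2 segment(s) drawn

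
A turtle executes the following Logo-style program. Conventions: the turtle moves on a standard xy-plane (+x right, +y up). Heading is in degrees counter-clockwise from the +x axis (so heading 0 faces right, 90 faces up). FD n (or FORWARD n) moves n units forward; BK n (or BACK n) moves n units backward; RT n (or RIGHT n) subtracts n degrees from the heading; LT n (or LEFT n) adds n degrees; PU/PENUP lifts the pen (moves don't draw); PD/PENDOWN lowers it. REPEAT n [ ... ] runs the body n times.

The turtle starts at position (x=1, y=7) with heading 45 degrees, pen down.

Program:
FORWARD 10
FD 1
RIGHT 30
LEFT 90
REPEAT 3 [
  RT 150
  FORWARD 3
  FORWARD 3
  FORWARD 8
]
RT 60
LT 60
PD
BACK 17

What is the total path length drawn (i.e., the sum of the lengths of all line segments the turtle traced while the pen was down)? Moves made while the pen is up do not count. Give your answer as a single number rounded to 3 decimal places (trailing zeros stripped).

Executing turtle program step by step:
Start: pos=(1,7), heading=45, pen down
FD 10: (1,7) -> (8.071,14.071) [heading=45, draw]
FD 1: (8.071,14.071) -> (8.778,14.778) [heading=45, draw]
RT 30: heading 45 -> 15
LT 90: heading 15 -> 105
REPEAT 3 [
  -- iteration 1/3 --
  RT 150: heading 105 -> 315
  FD 3: (8.778,14.778) -> (10.899,12.657) [heading=315, draw]
  FD 3: (10.899,12.657) -> (13.021,10.536) [heading=315, draw]
  FD 8: (13.021,10.536) -> (18.678,4.879) [heading=315, draw]
  -- iteration 2/3 --
  RT 150: heading 315 -> 165
  FD 3: (18.678,4.879) -> (15.78,5.655) [heading=165, draw]
  FD 3: (15.78,5.655) -> (12.882,6.432) [heading=165, draw]
  FD 8: (12.882,6.432) -> (5.155,8.502) [heading=165, draw]
  -- iteration 3/3 --
  RT 150: heading 165 -> 15
  FD 3: (5.155,8.502) -> (8.052,9.279) [heading=15, draw]
  FD 3: (8.052,9.279) -> (10.95,10.055) [heading=15, draw]
  FD 8: (10.95,10.055) -> (18.678,12.126) [heading=15, draw]
]
RT 60: heading 15 -> 315
LT 60: heading 315 -> 15
PD: pen down
BK 17: (18.678,12.126) -> (2.257,7.726) [heading=15, draw]
Final: pos=(2.257,7.726), heading=15, 12 segment(s) drawn

Segment lengths:
  seg 1: (1,7) -> (8.071,14.071), length = 10
  seg 2: (8.071,14.071) -> (8.778,14.778), length = 1
  seg 3: (8.778,14.778) -> (10.899,12.657), length = 3
  seg 4: (10.899,12.657) -> (13.021,10.536), length = 3
  seg 5: (13.021,10.536) -> (18.678,4.879), length = 8
  seg 6: (18.678,4.879) -> (15.78,5.655), length = 3
  seg 7: (15.78,5.655) -> (12.882,6.432), length = 3
  seg 8: (12.882,6.432) -> (5.155,8.502), length = 8
  seg 9: (5.155,8.502) -> (8.052,9.279), length = 3
  seg 10: (8.052,9.279) -> (10.95,10.055), length = 3
  seg 11: (10.95,10.055) -> (18.678,12.126), length = 8
  seg 12: (18.678,12.126) -> (2.257,7.726), length = 17
Total = 70

Answer: 70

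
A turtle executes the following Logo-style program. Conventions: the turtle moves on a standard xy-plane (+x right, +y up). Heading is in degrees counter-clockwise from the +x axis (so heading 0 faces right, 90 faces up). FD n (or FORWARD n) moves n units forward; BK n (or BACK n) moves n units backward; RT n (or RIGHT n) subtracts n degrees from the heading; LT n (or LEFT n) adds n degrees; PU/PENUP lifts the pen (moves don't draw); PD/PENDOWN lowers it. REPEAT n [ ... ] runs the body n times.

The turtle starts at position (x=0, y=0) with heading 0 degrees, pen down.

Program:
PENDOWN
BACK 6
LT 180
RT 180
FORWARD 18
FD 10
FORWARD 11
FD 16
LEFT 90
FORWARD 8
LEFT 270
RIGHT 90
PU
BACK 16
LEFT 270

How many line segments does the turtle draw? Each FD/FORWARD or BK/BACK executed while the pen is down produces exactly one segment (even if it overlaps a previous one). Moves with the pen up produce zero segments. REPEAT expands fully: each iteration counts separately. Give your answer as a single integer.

Answer: 6

Derivation:
Executing turtle program step by step:
Start: pos=(0,0), heading=0, pen down
PD: pen down
BK 6: (0,0) -> (-6,0) [heading=0, draw]
LT 180: heading 0 -> 180
RT 180: heading 180 -> 0
FD 18: (-6,0) -> (12,0) [heading=0, draw]
FD 10: (12,0) -> (22,0) [heading=0, draw]
FD 11: (22,0) -> (33,0) [heading=0, draw]
FD 16: (33,0) -> (49,0) [heading=0, draw]
LT 90: heading 0 -> 90
FD 8: (49,0) -> (49,8) [heading=90, draw]
LT 270: heading 90 -> 0
RT 90: heading 0 -> 270
PU: pen up
BK 16: (49,8) -> (49,24) [heading=270, move]
LT 270: heading 270 -> 180
Final: pos=(49,24), heading=180, 6 segment(s) drawn
Segments drawn: 6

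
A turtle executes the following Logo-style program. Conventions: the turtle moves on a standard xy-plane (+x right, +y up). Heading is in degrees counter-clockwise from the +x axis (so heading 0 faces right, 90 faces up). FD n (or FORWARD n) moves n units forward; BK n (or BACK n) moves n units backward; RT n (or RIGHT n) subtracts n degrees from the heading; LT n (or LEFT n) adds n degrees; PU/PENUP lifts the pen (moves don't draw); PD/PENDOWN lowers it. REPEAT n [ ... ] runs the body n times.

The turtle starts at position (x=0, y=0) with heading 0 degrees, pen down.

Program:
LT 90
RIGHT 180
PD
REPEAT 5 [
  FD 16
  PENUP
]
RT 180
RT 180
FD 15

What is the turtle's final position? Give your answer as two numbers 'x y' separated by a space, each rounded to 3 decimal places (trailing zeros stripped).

Executing turtle program step by step:
Start: pos=(0,0), heading=0, pen down
LT 90: heading 0 -> 90
RT 180: heading 90 -> 270
PD: pen down
REPEAT 5 [
  -- iteration 1/5 --
  FD 16: (0,0) -> (0,-16) [heading=270, draw]
  PU: pen up
  -- iteration 2/5 --
  FD 16: (0,-16) -> (0,-32) [heading=270, move]
  PU: pen up
  -- iteration 3/5 --
  FD 16: (0,-32) -> (0,-48) [heading=270, move]
  PU: pen up
  -- iteration 4/5 --
  FD 16: (0,-48) -> (0,-64) [heading=270, move]
  PU: pen up
  -- iteration 5/5 --
  FD 16: (0,-64) -> (0,-80) [heading=270, move]
  PU: pen up
]
RT 180: heading 270 -> 90
RT 180: heading 90 -> 270
FD 15: (0,-80) -> (0,-95) [heading=270, move]
Final: pos=(0,-95), heading=270, 1 segment(s) drawn

Answer: 0 -95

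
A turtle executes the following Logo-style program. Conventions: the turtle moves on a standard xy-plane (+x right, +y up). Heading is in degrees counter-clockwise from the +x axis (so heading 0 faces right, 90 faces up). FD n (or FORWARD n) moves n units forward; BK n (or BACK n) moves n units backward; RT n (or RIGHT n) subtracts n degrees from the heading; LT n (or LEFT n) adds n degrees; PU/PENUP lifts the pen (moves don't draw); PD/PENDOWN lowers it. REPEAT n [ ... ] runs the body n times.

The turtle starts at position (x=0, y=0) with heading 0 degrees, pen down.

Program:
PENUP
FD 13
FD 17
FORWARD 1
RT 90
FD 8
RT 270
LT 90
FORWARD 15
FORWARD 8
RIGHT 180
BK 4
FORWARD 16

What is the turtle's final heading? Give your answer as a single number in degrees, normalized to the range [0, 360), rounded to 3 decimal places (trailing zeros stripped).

Answer: 270

Derivation:
Executing turtle program step by step:
Start: pos=(0,0), heading=0, pen down
PU: pen up
FD 13: (0,0) -> (13,0) [heading=0, move]
FD 17: (13,0) -> (30,0) [heading=0, move]
FD 1: (30,0) -> (31,0) [heading=0, move]
RT 90: heading 0 -> 270
FD 8: (31,0) -> (31,-8) [heading=270, move]
RT 270: heading 270 -> 0
LT 90: heading 0 -> 90
FD 15: (31,-8) -> (31,7) [heading=90, move]
FD 8: (31,7) -> (31,15) [heading=90, move]
RT 180: heading 90 -> 270
BK 4: (31,15) -> (31,19) [heading=270, move]
FD 16: (31,19) -> (31,3) [heading=270, move]
Final: pos=(31,3), heading=270, 0 segment(s) drawn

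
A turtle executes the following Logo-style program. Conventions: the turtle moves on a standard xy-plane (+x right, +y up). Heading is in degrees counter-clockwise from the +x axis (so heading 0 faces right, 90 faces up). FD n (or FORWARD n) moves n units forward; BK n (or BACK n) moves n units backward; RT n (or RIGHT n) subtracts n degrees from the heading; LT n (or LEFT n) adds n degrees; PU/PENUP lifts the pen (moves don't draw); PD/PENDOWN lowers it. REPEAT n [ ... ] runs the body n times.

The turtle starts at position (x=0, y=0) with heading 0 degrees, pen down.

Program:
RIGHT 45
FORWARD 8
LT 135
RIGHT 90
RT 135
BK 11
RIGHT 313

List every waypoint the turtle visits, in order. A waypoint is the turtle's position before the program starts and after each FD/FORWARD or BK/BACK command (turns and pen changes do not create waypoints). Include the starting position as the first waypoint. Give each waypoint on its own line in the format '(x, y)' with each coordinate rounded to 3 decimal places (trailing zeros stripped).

Answer: (0, 0)
(5.657, -5.657)
(13.435, 2.121)

Derivation:
Executing turtle program step by step:
Start: pos=(0,0), heading=0, pen down
RT 45: heading 0 -> 315
FD 8: (0,0) -> (5.657,-5.657) [heading=315, draw]
LT 135: heading 315 -> 90
RT 90: heading 90 -> 0
RT 135: heading 0 -> 225
BK 11: (5.657,-5.657) -> (13.435,2.121) [heading=225, draw]
RT 313: heading 225 -> 272
Final: pos=(13.435,2.121), heading=272, 2 segment(s) drawn
Waypoints (3 total):
(0, 0)
(5.657, -5.657)
(13.435, 2.121)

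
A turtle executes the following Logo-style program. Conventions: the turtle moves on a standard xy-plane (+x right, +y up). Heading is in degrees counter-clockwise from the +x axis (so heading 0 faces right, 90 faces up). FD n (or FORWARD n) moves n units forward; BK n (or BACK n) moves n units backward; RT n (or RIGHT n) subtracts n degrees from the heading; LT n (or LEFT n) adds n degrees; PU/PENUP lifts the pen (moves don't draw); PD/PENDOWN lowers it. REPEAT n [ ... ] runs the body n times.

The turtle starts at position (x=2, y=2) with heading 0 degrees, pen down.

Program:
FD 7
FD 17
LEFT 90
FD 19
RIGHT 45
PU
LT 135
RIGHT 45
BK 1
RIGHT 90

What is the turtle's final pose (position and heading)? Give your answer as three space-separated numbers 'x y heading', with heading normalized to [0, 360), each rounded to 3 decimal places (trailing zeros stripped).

Answer: 26.707 20.293 45

Derivation:
Executing turtle program step by step:
Start: pos=(2,2), heading=0, pen down
FD 7: (2,2) -> (9,2) [heading=0, draw]
FD 17: (9,2) -> (26,2) [heading=0, draw]
LT 90: heading 0 -> 90
FD 19: (26,2) -> (26,21) [heading=90, draw]
RT 45: heading 90 -> 45
PU: pen up
LT 135: heading 45 -> 180
RT 45: heading 180 -> 135
BK 1: (26,21) -> (26.707,20.293) [heading=135, move]
RT 90: heading 135 -> 45
Final: pos=(26.707,20.293), heading=45, 3 segment(s) drawn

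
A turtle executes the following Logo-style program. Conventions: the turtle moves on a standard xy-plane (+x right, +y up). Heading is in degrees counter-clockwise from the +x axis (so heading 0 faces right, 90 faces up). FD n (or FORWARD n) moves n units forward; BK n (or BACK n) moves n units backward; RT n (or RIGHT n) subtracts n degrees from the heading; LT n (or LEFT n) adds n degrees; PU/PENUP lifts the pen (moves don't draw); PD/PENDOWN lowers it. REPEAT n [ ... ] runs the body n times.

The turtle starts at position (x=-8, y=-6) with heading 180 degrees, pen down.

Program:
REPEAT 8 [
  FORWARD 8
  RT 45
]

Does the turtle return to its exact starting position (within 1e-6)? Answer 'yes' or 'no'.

Answer: yes

Derivation:
Executing turtle program step by step:
Start: pos=(-8,-6), heading=180, pen down
REPEAT 8 [
  -- iteration 1/8 --
  FD 8: (-8,-6) -> (-16,-6) [heading=180, draw]
  RT 45: heading 180 -> 135
  -- iteration 2/8 --
  FD 8: (-16,-6) -> (-21.657,-0.343) [heading=135, draw]
  RT 45: heading 135 -> 90
  -- iteration 3/8 --
  FD 8: (-21.657,-0.343) -> (-21.657,7.657) [heading=90, draw]
  RT 45: heading 90 -> 45
  -- iteration 4/8 --
  FD 8: (-21.657,7.657) -> (-16,13.314) [heading=45, draw]
  RT 45: heading 45 -> 0
  -- iteration 5/8 --
  FD 8: (-16,13.314) -> (-8,13.314) [heading=0, draw]
  RT 45: heading 0 -> 315
  -- iteration 6/8 --
  FD 8: (-8,13.314) -> (-2.343,7.657) [heading=315, draw]
  RT 45: heading 315 -> 270
  -- iteration 7/8 --
  FD 8: (-2.343,7.657) -> (-2.343,-0.343) [heading=270, draw]
  RT 45: heading 270 -> 225
  -- iteration 8/8 --
  FD 8: (-2.343,-0.343) -> (-8,-6) [heading=225, draw]
  RT 45: heading 225 -> 180
]
Final: pos=(-8,-6), heading=180, 8 segment(s) drawn

Start position: (-8, -6)
Final position: (-8, -6)
Distance = 0; < 1e-6 -> CLOSED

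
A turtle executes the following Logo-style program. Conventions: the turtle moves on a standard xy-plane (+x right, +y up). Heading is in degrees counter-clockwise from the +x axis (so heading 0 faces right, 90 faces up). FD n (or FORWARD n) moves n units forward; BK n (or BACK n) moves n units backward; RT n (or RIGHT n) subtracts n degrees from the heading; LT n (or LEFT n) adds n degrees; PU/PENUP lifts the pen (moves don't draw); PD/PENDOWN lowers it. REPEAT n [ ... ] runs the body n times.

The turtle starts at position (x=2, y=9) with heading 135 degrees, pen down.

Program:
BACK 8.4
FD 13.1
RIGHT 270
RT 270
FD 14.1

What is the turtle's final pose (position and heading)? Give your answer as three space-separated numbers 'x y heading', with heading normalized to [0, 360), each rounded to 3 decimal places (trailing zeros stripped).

Executing turtle program step by step:
Start: pos=(2,9), heading=135, pen down
BK 8.4: (2,9) -> (7.94,3.06) [heading=135, draw]
FD 13.1: (7.94,3.06) -> (-1.323,12.323) [heading=135, draw]
RT 270: heading 135 -> 225
RT 270: heading 225 -> 315
FD 14.1: (-1.323,12.323) -> (8.647,2.353) [heading=315, draw]
Final: pos=(8.647,2.353), heading=315, 3 segment(s) drawn

Answer: 8.647 2.353 315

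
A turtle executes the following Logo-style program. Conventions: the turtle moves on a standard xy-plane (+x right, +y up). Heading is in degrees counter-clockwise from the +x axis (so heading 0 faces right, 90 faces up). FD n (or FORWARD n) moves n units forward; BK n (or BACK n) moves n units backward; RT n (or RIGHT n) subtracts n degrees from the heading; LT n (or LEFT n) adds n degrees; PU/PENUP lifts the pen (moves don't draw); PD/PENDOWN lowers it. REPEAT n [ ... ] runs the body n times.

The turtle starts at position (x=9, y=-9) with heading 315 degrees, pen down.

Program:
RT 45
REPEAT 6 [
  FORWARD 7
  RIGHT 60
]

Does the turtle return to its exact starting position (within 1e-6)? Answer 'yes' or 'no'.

Answer: yes

Derivation:
Executing turtle program step by step:
Start: pos=(9,-9), heading=315, pen down
RT 45: heading 315 -> 270
REPEAT 6 [
  -- iteration 1/6 --
  FD 7: (9,-9) -> (9,-16) [heading=270, draw]
  RT 60: heading 270 -> 210
  -- iteration 2/6 --
  FD 7: (9,-16) -> (2.938,-19.5) [heading=210, draw]
  RT 60: heading 210 -> 150
  -- iteration 3/6 --
  FD 7: (2.938,-19.5) -> (-3.124,-16) [heading=150, draw]
  RT 60: heading 150 -> 90
  -- iteration 4/6 --
  FD 7: (-3.124,-16) -> (-3.124,-9) [heading=90, draw]
  RT 60: heading 90 -> 30
  -- iteration 5/6 --
  FD 7: (-3.124,-9) -> (2.938,-5.5) [heading=30, draw]
  RT 60: heading 30 -> 330
  -- iteration 6/6 --
  FD 7: (2.938,-5.5) -> (9,-9) [heading=330, draw]
  RT 60: heading 330 -> 270
]
Final: pos=(9,-9), heading=270, 6 segment(s) drawn

Start position: (9, -9)
Final position: (9, -9)
Distance = 0; < 1e-6 -> CLOSED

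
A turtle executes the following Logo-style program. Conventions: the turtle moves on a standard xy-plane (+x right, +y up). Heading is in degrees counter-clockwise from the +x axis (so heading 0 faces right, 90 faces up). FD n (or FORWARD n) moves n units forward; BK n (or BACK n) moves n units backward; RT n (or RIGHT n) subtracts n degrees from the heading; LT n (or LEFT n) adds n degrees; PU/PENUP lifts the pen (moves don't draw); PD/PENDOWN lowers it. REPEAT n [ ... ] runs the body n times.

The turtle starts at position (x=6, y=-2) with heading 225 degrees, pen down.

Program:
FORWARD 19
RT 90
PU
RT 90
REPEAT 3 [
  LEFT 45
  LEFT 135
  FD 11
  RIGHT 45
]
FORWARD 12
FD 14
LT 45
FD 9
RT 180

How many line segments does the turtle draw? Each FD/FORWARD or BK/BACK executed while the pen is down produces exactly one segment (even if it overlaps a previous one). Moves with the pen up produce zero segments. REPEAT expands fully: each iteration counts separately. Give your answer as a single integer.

Executing turtle program step by step:
Start: pos=(6,-2), heading=225, pen down
FD 19: (6,-2) -> (-7.435,-15.435) [heading=225, draw]
RT 90: heading 225 -> 135
PU: pen up
RT 90: heading 135 -> 45
REPEAT 3 [
  -- iteration 1/3 --
  LT 45: heading 45 -> 90
  LT 135: heading 90 -> 225
  FD 11: (-7.435,-15.435) -> (-15.213,-23.213) [heading=225, move]
  RT 45: heading 225 -> 180
  -- iteration 2/3 --
  LT 45: heading 180 -> 225
  LT 135: heading 225 -> 0
  FD 11: (-15.213,-23.213) -> (-4.213,-23.213) [heading=0, move]
  RT 45: heading 0 -> 315
  -- iteration 3/3 --
  LT 45: heading 315 -> 0
  LT 135: heading 0 -> 135
  FD 11: (-4.213,-23.213) -> (-11.991,-15.435) [heading=135, move]
  RT 45: heading 135 -> 90
]
FD 12: (-11.991,-15.435) -> (-11.991,-3.435) [heading=90, move]
FD 14: (-11.991,-3.435) -> (-11.991,10.565) [heading=90, move]
LT 45: heading 90 -> 135
FD 9: (-11.991,10.565) -> (-18.355,16.929) [heading=135, move]
RT 180: heading 135 -> 315
Final: pos=(-18.355,16.929), heading=315, 1 segment(s) drawn
Segments drawn: 1

Answer: 1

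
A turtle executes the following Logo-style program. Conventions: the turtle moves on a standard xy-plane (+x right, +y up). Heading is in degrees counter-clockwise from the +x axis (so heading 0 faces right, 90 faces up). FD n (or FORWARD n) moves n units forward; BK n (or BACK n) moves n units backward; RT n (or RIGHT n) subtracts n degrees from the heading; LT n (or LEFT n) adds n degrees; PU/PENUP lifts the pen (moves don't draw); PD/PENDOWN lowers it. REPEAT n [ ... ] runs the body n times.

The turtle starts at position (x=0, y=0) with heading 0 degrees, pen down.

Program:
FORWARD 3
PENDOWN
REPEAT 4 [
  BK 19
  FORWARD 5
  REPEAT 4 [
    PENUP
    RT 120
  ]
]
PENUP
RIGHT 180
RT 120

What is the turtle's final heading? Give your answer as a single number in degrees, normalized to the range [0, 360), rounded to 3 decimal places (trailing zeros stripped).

Executing turtle program step by step:
Start: pos=(0,0), heading=0, pen down
FD 3: (0,0) -> (3,0) [heading=0, draw]
PD: pen down
REPEAT 4 [
  -- iteration 1/4 --
  BK 19: (3,0) -> (-16,0) [heading=0, draw]
  FD 5: (-16,0) -> (-11,0) [heading=0, draw]
  REPEAT 4 [
    -- iteration 1/4 --
    PU: pen up
    RT 120: heading 0 -> 240
    -- iteration 2/4 --
    PU: pen up
    RT 120: heading 240 -> 120
    -- iteration 3/4 --
    PU: pen up
    RT 120: heading 120 -> 0
    -- iteration 4/4 --
    PU: pen up
    RT 120: heading 0 -> 240
  ]
  -- iteration 2/4 --
  BK 19: (-11,0) -> (-1.5,16.454) [heading=240, move]
  FD 5: (-1.5,16.454) -> (-4,12.124) [heading=240, move]
  REPEAT 4 [
    -- iteration 1/4 --
    PU: pen up
    RT 120: heading 240 -> 120
    -- iteration 2/4 --
    PU: pen up
    RT 120: heading 120 -> 0
    -- iteration 3/4 --
    PU: pen up
    RT 120: heading 0 -> 240
    -- iteration 4/4 --
    PU: pen up
    RT 120: heading 240 -> 120
  ]
  -- iteration 3/4 --
  BK 19: (-4,12.124) -> (5.5,-4.33) [heading=120, move]
  FD 5: (5.5,-4.33) -> (3,0) [heading=120, move]
  REPEAT 4 [
    -- iteration 1/4 --
    PU: pen up
    RT 120: heading 120 -> 0
    -- iteration 2/4 --
    PU: pen up
    RT 120: heading 0 -> 240
    -- iteration 3/4 --
    PU: pen up
    RT 120: heading 240 -> 120
    -- iteration 4/4 --
    PU: pen up
    RT 120: heading 120 -> 0
  ]
  -- iteration 4/4 --
  BK 19: (3,0) -> (-16,0) [heading=0, move]
  FD 5: (-16,0) -> (-11,0) [heading=0, move]
  REPEAT 4 [
    -- iteration 1/4 --
    PU: pen up
    RT 120: heading 0 -> 240
    -- iteration 2/4 --
    PU: pen up
    RT 120: heading 240 -> 120
    -- iteration 3/4 --
    PU: pen up
    RT 120: heading 120 -> 0
    -- iteration 4/4 --
    PU: pen up
    RT 120: heading 0 -> 240
  ]
]
PU: pen up
RT 180: heading 240 -> 60
RT 120: heading 60 -> 300
Final: pos=(-11,0), heading=300, 3 segment(s) drawn

Answer: 300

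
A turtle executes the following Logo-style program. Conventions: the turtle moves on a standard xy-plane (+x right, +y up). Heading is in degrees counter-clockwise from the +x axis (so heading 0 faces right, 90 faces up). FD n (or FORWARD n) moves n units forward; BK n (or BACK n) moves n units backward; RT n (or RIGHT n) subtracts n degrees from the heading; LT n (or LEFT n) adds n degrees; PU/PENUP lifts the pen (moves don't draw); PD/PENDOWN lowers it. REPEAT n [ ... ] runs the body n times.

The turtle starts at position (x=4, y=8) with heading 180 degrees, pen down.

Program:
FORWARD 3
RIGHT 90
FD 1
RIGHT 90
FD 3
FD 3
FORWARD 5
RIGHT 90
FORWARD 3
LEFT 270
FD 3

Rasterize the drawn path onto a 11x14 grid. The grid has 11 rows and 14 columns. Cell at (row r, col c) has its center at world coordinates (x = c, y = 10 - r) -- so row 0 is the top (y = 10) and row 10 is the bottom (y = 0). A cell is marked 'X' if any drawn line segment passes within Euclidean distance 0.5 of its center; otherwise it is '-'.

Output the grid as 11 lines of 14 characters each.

Answer: --------------
-XXXXXXXXXXXX-
-XXXX-------X-
------------X-
---------XXXX-
--------------
--------------
--------------
--------------
--------------
--------------

Derivation:
Segment 0: (4,8) -> (1,8)
Segment 1: (1,8) -> (1,9)
Segment 2: (1,9) -> (4,9)
Segment 3: (4,9) -> (7,9)
Segment 4: (7,9) -> (12,9)
Segment 5: (12,9) -> (12,6)
Segment 6: (12,6) -> (9,6)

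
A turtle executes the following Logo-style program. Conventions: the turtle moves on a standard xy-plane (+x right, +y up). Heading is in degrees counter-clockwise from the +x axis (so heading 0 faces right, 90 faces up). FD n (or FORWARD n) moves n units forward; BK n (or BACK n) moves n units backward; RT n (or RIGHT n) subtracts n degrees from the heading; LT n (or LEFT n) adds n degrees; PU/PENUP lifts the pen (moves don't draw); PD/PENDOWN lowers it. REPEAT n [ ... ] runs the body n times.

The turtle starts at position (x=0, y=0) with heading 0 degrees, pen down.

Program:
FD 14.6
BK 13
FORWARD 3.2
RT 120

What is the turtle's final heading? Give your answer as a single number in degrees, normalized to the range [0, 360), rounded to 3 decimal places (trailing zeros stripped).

Answer: 240

Derivation:
Executing turtle program step by step:
Start: pos=(0,0), heading=0, pen down
FD 14.6: (0,0) -> (14.6,0) [heading=0, draw]
BK 13: (14.6,0) -> (1.6,0) [heading=0, draw]
FD 3.2: (1.6,0) -> (4.8,0) [heading=0, draw]
RT 120: heading 0 -> 240
Final: pos=(4.8,0), heading=240, 3 segment(s) drawn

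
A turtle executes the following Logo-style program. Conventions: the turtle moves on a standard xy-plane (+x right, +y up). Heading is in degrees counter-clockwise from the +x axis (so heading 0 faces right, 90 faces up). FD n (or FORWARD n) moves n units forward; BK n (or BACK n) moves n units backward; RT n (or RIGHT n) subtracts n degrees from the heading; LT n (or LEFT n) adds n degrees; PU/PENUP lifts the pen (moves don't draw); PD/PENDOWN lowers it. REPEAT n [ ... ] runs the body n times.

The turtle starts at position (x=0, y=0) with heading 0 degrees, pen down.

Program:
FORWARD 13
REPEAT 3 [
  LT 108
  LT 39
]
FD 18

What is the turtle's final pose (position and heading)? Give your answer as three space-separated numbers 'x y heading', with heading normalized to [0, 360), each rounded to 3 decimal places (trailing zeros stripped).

Executing turtle program step by step:
Start: pos=(0,0), heading=0, pen down
FD 13: (0,0) -> (13,0) [heading=0, draw]
REPEAT 3 [
  -- iteration 1/3 --
  LT 108: heading 0 -> 108
  LT 39: heading 108 -> 147
  -- iteration 2/3 --
  LT 108: heading 147 -> 255
  LT 39: heading 255 -> 294
  -- iteration 3/3 --
  LT 108: heading 294 -> 42
  LT 39: heading 42 -> 81
]
FD 18: (13,0) -> (15.816,17.778) [heading=81, draw]
Final: pos=(15.816,17.778), heading=81, 2 segment(s) drawn

Answer: 15.816 17.778 81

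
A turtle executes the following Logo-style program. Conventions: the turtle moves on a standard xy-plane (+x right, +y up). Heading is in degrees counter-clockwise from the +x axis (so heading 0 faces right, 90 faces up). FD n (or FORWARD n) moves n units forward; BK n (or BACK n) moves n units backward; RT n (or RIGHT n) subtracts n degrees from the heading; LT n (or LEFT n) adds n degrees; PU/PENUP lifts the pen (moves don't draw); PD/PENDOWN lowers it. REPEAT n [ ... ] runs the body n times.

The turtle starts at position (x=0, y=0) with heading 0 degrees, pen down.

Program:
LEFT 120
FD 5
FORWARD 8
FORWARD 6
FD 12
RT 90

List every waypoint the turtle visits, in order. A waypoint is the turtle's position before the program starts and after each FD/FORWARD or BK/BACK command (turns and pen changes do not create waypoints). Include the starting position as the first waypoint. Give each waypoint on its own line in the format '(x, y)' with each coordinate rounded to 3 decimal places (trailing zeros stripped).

Executing turtle program step by step:
Start: pos=(0,0), heading=0, pen down
LT 120: heading 0 -> 120
FD 5: (0,0) -> (-2.5,4.33) [heading=120, draw]
FD 8: (-2.5,4.33) -> (-6.5,11.258) [heading=120, draw]
FD 6: (-6.5,11.258) -> (-9.5,16.454) [heading=120, draw]
FD 12: (-9.5,16.454) -> (-15.5,26.847) [heading=120, draw]
RT 90: heading 120 -> 30
Final: pos=(-15.5,26.847), heading=30, 4 segment(s) drawn
Waypoints (5 total):
(0, 0)
(-2.5, 4.33)
(-6.5, 11.258)
(-9.5, 16.454)
(-15.5, 26.847)

Answer: (0, 0)
(-2.5, 4.33)
(-6.5, 11.258)
(-9.5, 16.454)
(-15.5, 26.847)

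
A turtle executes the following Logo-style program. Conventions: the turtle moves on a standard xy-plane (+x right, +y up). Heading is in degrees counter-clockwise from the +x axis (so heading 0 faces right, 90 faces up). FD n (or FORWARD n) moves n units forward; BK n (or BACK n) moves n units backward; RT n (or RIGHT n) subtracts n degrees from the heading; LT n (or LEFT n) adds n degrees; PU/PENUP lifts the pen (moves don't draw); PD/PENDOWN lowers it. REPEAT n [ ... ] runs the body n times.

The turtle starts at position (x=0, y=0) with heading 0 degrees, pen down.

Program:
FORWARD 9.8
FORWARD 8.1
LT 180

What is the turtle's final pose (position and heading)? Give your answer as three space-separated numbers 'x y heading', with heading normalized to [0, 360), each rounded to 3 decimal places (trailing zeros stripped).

Answer: 17.9 0 180

Derivation:
Executing turtle program step by step:
Start: pos=(0,0), heading=0, pen down
FD 9.8: (0,0) -> (9.8,0) [heading=0, draw]
FD 8.1: (9.8,0) -> (17.9,0) [heading=0, draw]
LT 180: heading 0 -> 180
Final: pos=(17.9,0), heading=180, 2 segment(s) drawn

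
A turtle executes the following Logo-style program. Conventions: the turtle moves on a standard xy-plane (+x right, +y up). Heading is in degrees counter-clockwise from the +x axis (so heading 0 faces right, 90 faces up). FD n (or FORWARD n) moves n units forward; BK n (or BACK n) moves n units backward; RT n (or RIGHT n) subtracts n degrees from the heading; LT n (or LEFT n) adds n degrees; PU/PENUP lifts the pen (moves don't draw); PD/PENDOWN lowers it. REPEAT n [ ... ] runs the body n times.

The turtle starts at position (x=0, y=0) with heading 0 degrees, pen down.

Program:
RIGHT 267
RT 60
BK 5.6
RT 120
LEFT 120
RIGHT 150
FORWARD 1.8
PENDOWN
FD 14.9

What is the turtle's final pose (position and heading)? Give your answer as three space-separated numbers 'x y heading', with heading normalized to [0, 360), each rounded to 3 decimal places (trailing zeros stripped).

Answer: -12.278 -17.93 243

Derivation:
Executing turtle program step by step:
Start: pos=(0,0), heading=0, pen down
RT 267: heading 0 -> 93
RT 60: heading 93 -> 33
BK 5.6: (0,0) -> (-4.697,-3.05) [heading=33, draw]
RT 120: heading 33 -> 273
LT 120: heading 273 -> 33
RT 150: heading 33 -> 243
FD 1.8: (-4.697,-3.05) -> (-5.514,-4.654) [heading=243, draw]
PD: pen down
FD 14.9: (-5.514,-4.654) -> (-12.278,-17.93) [heading=243, draw]
Final: pos=(-12.278,-17.93), heading=243, 3 segment(s) drawn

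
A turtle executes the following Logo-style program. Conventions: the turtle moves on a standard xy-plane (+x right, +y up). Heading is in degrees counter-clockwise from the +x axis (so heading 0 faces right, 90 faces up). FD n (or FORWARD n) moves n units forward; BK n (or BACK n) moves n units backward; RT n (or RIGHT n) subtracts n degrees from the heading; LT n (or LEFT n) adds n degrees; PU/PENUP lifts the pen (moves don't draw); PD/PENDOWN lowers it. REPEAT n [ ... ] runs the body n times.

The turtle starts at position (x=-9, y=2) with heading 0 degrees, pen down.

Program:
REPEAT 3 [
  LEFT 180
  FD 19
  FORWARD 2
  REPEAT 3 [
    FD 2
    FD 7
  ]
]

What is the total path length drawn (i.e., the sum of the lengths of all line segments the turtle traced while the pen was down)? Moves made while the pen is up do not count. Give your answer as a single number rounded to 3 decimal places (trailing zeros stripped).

Answer: 144

Derivation:
Executing turtle program step by step:
Start: pos=(-9,2), heading=0, pen down
REPEAT 3 [
  -- iteration 1/3 --
  LT 180: heading 0 -> 180
  FD 19: (-9,2) -> (-28,2) [heading=180, draw]
  FD 2: (-28,2) -> (-30,2) [heading=180, draw]
  REPEAT 3 [
    -- iteration 1/3 --
    FD 2: (-30,2) -> (-32,2) [heading=180, draw]
    FD 7: (-32,2) -> (-39,2) [heading=180, draw]
    -- iteration 2/3 --
    FD 2: (-39,2) -> (-41,2) [heading=180, draw]
    FD 7: (-41,2) -> (-48,2) [heading=180, draw]
    -- iteration 3/3 --
    FD 2: (-48,2) -> (-50,2) [heading=180, draw]
    FD 7: (-50,2) -> (-57,2) [heading=180, draw]
  ]
  -- iteration 2/3 --
  LT 180: heading 180 -> 0
  FD 19: (-57,2) -> (-38,2) [heading=0, draw]
  FD 2: (-38,2) -> (-36,2) [heading=0, draw]
  REPEAT 3 [
    -- iteration 1/3 --
    FD 2: (-36,2) -> (-34,2) [heading=0, draw]
    FD 7: (-34,2) -> (-27,2) [heading=0, draw]
    -- iteration 2/3 --
    FD 2: (-27,2) -> (-25,2) [heading=0, draw]
    FD 7: (-25,2) -> (-18,2) [heading=0, draw]
    -- iteration 3/3 --
    FD 2: (-18,2) -> (-16,2) [heading=0, draw]
    FD 7: (-16,2) -> (-9,2) [heading=0, draw]
  ]
  -- iteration 3/3 --
  LT 180: heading 0 -> 180
  FD 19: (-9,2) -> (-28,2) [heading=180, draw]
  FD 2: (-28,2) -> (-30,2) [heading=180, draw]
  REPEAT 3 [
    -- iteration 1/3 --
    FD 2: (-30,2) -> (-32,2) [heading=180, draw]
    FD 7: (-32,2) -> (-39,2) [heading=180, draw]
    -- iteration 2/3 --
    FD 2: (-39,2) -> (-41,2) [heading=180, draw]
    FD 7: (-41,2) -> (-48,2) [heading=180, draw]
    -- iteration 3/3 --
    FD 2: (-48,2) -> (-50,2) [heading=180, draw]
    FD 7: (-50,2) -> (-57,2) [heading=180, draw]
  ]
]
Final: pos=(-57,2), heading=180, 24 segment(s) drawn

Segment lengths:
  seg 1: (-9,2) -> (-28,2), length = 19
  seg 2: (-28,2) -> (-30,2), length = 2
  seg 3: (-30,2) -> (-32,2), length = 2
  seg 4: (-32,2) -> (-39,2), length = 7
  seg 5: (-39,2) -> (-41,2), length = 2
  seg 6: (-41,2) -> (-48,2), length = 7
  seg 7: (-48,2) -> (-50,2), length = 2
  seg 8: (-50,2) -> (-57,2), length = 7
  seg 9: (-57,2) -> (-38,2), length = 19
  seg 10: (-38,2) -> (-36,2), length = 2
  seg 11: (-36,2) -> (-34,2), length = 2
  seg 12: (-34,2) -> (-27,2), length = 7
  seg 13: (-27,2) -> (-25,2), length = 2
  seg 14: (-25,2) -> (-18,2), length = 7
  seg 15: (-18,2) -> (-16,2), length = 2
  seg 16: (-16,2) -> (-9,2), length = 7
  seg 17: (-9,2) -> (-28,2), length = 19
  seg 18: (-28,2) -> (-30,2), length = 2
  seg 19: (-30,2) -> (-32,2), length = 2
  seg 20: (-32,2) -> (-39,2), length = 7
  seg 21: (-39,2) -> (-41,2), length = 2
  seg 22: (-41,2) -> (-48,2), length = 7
  seg 23: (-48,2) -> (-50,2), length = 2
  seg 24: (-50,2) -> (-57,2), length = 7
Total = 144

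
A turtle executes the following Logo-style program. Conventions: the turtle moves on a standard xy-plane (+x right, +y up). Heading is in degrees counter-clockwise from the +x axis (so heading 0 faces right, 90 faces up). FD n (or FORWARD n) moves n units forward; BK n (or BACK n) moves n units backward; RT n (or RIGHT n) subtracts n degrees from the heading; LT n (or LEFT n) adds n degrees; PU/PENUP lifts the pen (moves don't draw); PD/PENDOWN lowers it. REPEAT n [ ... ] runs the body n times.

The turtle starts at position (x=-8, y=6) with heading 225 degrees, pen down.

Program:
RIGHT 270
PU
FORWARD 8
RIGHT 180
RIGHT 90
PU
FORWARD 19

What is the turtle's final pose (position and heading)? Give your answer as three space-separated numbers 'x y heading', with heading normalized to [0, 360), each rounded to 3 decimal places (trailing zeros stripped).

Executing turtle program step by step:
Start: pos=(-8,6), heading=225, pen down
RT 270: heading 225 -> 315
PU: pen up
FD 8: (-8,6) -> (-2.343,0.343) [heading=315, move]
RT 180: heading 315 -> 135
RT 90: heading 135 -> 45
PU: pen up
FD 19: (-2.343,0.343) -> (11.092,13.778) [heading=45, move]
Final: pos=(11.092,13.778), heading=45, 0 segment(s) drawn

Answer: 11.092 13.778 45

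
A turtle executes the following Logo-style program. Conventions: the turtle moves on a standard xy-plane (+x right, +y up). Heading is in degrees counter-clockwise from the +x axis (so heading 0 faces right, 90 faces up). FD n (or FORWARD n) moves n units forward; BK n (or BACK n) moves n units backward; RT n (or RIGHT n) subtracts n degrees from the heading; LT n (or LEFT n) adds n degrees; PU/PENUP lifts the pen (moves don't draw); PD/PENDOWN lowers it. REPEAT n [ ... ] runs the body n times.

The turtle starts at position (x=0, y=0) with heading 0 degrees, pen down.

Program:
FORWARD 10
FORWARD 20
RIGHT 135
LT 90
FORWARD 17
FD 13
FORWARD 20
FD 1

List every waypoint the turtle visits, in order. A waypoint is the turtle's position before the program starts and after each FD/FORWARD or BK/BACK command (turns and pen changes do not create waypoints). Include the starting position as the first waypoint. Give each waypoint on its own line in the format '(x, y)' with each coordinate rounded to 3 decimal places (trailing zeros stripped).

Answer: (0, 0)
(10, 0)
(30, 0)
(42.021, -12.021)
(51.213, -21.213)
(65.355, -35.355)
(66.062, -36.062)

Derivation:
Executing turtle program step by step:
Start: pos=(0,0), heading=0, pen down
FD 10: (0,0) -> (10,0) [heading=0, draw]
FD 20: (10,0) -> (30,0) [heading=0, draw]
RT 135: heading 0 -> 225
LT 90: heading 225 -> 315
FD 17: (30,0) -> (42.021,-12.021) [heading=315, draw]
FD 13: (42.021,-12.021) -> (51.213,-21.213) [heading=315, draw]
FD 20: (51.213,-21.213) -> (65.355,-35.355) [heading=315, draw]
FD 1: (65.355,-35.355) -> (66.062,-36.062) [heading=315, draw]
Final: pos=(66.062,-36.062), heading=315, 6 segment(s) drawn
Waypoints (7 total):
(0, 0)
(10, 0)
(30, 0)
(42.021, -12.021)
(51.213, -21.213)
(65.355, -35.355)
(66.062, -36.062)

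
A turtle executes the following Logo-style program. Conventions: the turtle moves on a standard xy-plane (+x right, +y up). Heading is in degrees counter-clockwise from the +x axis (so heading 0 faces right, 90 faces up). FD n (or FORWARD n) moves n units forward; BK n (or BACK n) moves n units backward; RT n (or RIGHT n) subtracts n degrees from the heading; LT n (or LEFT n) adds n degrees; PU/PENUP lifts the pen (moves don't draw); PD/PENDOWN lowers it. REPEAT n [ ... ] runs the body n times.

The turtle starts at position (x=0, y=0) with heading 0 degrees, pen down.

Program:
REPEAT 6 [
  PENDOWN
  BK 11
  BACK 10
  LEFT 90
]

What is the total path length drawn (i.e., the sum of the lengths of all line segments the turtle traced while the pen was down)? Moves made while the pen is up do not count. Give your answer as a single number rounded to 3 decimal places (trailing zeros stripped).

Executing turtle program step by step:
Start: pos=(0,0), heading=0, pen down
REPEAT 6 [
  -- iteration 1/6 --
  PD: pen down
  BK 11: (0,0) -> (-11,0) [heading=0, draw]
  BK 10: (-11,0) -> (-21,0) [heading=0, draw]
  LT 90: heading 0 -> 90
  -- iteration 2/6 --
  PD: pen down
  BK 11: (-21,0) -> (-21,-11) [heading=90, draw]
  BK 10: (-21,-11) -> (-21,-21) [heading=90, draw]
  LT 90: heading 90 -> 180
  -- iteration 3/6 --
  PD: pen down
  BK 11: (-21,-21) -> (-10,-21) [heading=180, draw]
  BK 10: (-10,-21) -> (0,-21) [heading=180, draw]
  LT 90: heading 180 -> 270
  -- iteration 4/6 --
  PD: pen down
  BK 11: (0,-21) -> (0,-10) [heading=270, draw]
  BK 10: (0,-10) -> (0,0) [heading=270, draw]
  LT 90: heading 270 -> 0
  -- iteration 5/6 --
  PD: pen down
  BK 11: (0,0) -> (-11,0) [heading=0, draw]
  BK 10: (-11,0) -> (-21,0) [heading=0, draw]
  LT 90: heading 0 -> 90
  -- iteration 6/6 --
  PD: pen down
  BK 11: (-21,0) -> (-21,-11) [heading=90, draw]
  BK 10: (-21,-11) -> (-21,-21) [heading=90, draw]
  LT 90: heading 90 -> 180
]
Final: pos=(-21,-21), heading=180, 12 segment(s) drawn

Segment lengths:
  seg 1: (0,0) -> (-11,0), length = 11
  seg 2: (-11,0) -> (-21,0), length = 10
  seg 3: (-21,0) -> (-21,-11), length = 11
  seg 4: (-21,-11) -> (-21,-21), length = 10
  seg 5: (-21,-21) -> (-10,-21), length = 11
  seg 6: (-10,-21) -> (0,-21), length = 10
  seg 7: (0,-21) -> (0,-10), length = 11
  seg 8: (0,-10) -> (0,0), length = 10
  seg 9: (0,0) -> (-11,0), length = 11
  seg 10: (-11,0) -> (-21,0), length = 10
  seg 11: (-21,0) -> (-21,-11), length = 11
  seg 12: (-21,-11) -> (-21,-21), length = 10
Total = 126

Answer: 126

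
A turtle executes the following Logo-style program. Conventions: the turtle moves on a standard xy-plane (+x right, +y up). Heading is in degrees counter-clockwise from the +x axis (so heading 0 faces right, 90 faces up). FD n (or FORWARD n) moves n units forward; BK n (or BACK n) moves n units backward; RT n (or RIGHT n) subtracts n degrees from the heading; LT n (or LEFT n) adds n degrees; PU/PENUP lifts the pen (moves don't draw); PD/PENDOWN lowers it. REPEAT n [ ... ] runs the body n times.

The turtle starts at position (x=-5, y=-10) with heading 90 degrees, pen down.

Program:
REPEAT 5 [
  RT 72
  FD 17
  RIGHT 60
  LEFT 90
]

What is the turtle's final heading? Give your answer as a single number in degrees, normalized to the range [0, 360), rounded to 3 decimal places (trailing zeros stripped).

Answer: 240

Derivation:
Executing turtle program step by step:
Start: pos=(-5,-10), heading=90, pen down
REPEAT 5 [
  -- iteration 1/5 --
  RT 72: heading 90 -> 18
  FD 17: (-5,-10) -> (11.168,-4.747) [heading=18, draw]
  RT 60: heading 18 -> 318
  LT 90: heading 318 -> 48
  -- iteration 2/5 --
  RT 72: heading 48 -> 336
  FD 17: (11.168,-4.747) -> (26.698,-11.661) [heading=336, draw]
  RT 60: heading 336 -> 276
  LT 90: heading 276 -> 6
  -- iteration 3/5 --
  RT 72: heading 6 -> 294
  FD 17: (26.698,-11.661) -> (33.613,-27.192) [heading=294, draw]
  RT 60: heading 294 -> 234
  LT 90: heading 234 -> 324
  -- iteration 4/5 --
  RT 72: heading 324 -> 252
  FD 17: (33.613,-27.192) -> (28.359,-43.359) [heading=252, draw]
  RT 60: heading 252 -> 192
  LT 90: heading 192 -> 282
  -- iteration 5/5 --
  RT 72: heading 282 -> 210
  FD 17: (28.359,-43.359) -> (13.637,-51.859) [heading=210, draw]
  RT 60: heading 210 -> 150
  LT 90: heading 150 -> 240
]
Final: pos=(13.637,-51.859), heading=240, 5 segment(s) drawn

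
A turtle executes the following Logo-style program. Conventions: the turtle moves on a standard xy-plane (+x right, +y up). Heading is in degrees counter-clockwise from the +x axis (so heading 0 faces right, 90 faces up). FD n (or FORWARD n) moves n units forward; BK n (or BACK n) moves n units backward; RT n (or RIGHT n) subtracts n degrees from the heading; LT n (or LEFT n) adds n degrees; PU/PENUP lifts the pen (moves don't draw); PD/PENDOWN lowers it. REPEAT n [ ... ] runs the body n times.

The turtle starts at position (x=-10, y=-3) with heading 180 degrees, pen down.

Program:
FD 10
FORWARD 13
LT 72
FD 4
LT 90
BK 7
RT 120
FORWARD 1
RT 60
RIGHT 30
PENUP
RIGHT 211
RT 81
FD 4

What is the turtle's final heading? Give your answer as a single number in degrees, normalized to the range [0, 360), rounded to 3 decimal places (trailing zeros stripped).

Answer: 200

Derivation:
Executing turtle program step by step:
Start: pos=(-10,-3), heading=180, pen down
FD 10: (-10,-3) -> (-20,-3) [heading=180, draw]
FD 13: (-20,-3) -> (-33,-3) [heading=180, draw]
LT 72: heading 180 -> 252
FD 4: (-33,-3) -> (-34.236,-6.804) [heading=252, draw]
LT 90: heading 252 -> 342
BK 7: (-34.236,-6.804) -> (-40.893,-4.641) [heading=342, draw]
RT 120: heading 342 -> 222
FD 1: (-40.893,-4.641) -> (-41.637,-5.31) [heading=222, draw]
RT 60: heading 222 -> 162
RT 30: heading 162 -> 132
PU: pen up
RT 211: heading 132 -> 281
RT 81: heading 281 -> 200
FD 4: (-41.637,-5.31) -> (-45.395,-6.678) [heading=200, move]
Final: pos=(-45.395,-6.678), heading=200, 5 segment(s) drawn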